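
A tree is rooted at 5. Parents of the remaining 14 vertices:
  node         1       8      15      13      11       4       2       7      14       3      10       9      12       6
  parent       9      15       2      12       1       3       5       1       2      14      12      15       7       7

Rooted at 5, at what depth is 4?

Path from 5 to 4: 5–2–14–3–4, which has 4 edges.

4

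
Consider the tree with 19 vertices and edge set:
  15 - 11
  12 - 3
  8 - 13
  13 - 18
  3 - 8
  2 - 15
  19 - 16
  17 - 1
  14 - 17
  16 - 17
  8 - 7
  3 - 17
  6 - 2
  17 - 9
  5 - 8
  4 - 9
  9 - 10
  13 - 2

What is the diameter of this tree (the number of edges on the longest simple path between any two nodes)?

A longest path is 4 - 9 - 17 - 3 - 8 - 13 - 2 - 15 - 11, with 8 edges.

8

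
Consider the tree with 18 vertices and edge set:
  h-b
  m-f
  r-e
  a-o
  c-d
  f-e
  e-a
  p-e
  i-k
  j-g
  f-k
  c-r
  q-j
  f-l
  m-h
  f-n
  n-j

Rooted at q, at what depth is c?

Path from q to c: q–j–n–f–e–r–c, which has 6 edges.

6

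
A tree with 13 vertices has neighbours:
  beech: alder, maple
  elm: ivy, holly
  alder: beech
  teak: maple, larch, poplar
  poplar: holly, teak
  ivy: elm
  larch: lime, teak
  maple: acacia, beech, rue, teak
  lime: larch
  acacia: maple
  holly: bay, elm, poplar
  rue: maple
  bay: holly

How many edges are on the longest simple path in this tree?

A longest path is ivy – elm – holly – poplar – teak – maple – beech – alder, with 7 edges.

7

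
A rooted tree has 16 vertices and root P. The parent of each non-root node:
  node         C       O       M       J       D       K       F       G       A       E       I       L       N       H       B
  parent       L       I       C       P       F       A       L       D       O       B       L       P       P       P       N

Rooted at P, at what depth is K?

Climbing from K to the root: K – A – O – I – L – P. That's 5 steps.

5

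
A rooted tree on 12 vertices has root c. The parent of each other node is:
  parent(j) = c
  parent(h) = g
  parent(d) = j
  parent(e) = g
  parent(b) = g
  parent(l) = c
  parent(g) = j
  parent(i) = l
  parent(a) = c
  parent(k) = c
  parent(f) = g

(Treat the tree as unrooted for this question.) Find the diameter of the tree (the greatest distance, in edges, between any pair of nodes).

5

BFS from e reaches i last, at distance 5; BFS from i confirms no node is farther.
Path: e-g-j-c-l-i.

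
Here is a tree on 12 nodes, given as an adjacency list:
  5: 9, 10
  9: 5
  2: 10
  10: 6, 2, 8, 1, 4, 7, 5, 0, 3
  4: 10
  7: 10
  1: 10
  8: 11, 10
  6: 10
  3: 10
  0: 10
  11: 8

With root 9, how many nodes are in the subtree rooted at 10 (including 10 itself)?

10's subtree: {10, 8, 6, 7, 1, 4, 2, 0, 3, 11}, size 10.

10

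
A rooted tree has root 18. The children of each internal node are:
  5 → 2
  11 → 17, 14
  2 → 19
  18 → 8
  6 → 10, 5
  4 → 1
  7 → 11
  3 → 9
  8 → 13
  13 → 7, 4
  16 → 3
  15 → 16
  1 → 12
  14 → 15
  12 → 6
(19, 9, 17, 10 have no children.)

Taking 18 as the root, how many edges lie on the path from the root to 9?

Climbing from 9 to the root: 9 → 3 → 16 → 15 → 14 → 11 → 7 → 13 → 8 → 18. That's 9 steps.

9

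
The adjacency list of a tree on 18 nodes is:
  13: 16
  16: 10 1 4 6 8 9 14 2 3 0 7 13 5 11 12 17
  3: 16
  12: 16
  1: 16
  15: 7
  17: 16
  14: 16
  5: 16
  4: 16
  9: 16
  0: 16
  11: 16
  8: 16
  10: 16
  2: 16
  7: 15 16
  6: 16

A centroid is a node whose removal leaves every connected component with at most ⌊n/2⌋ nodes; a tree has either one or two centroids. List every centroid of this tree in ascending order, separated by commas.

Delete 16: the remaining components have sizes 2, 1, 1, 1, 1, 1, 1, 1, 1, 1, 1, 1, 1, 1, 1, 1. Max 2 ≤ 9, so 16 is a centroid.
Every other node leaves some component of size > 9, so the centroid is unique.

16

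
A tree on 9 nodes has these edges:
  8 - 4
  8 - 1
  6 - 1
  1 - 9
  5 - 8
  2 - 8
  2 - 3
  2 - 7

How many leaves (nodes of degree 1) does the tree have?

6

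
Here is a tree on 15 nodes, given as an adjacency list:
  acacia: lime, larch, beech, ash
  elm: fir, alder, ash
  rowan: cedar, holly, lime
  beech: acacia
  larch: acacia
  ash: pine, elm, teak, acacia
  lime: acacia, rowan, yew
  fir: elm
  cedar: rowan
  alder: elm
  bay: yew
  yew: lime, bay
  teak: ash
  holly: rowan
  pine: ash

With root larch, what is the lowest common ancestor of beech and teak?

acacia

beech's ancestor chain is beech, acacia, larch and teak's is teak, ash, acacia, larch; they first meet at acacia.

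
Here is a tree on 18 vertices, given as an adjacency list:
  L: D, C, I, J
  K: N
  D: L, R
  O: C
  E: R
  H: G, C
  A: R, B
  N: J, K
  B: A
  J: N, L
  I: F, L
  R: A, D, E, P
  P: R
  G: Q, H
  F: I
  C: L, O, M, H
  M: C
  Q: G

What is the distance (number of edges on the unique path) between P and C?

4

Walking from P: P–R–D–L–C. Length 4.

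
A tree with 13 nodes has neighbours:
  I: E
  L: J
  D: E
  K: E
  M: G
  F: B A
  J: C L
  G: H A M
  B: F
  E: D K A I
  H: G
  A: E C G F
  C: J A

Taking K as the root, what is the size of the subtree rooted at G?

The subtree rooted at G contains: G, H, M — 3 nodes.

3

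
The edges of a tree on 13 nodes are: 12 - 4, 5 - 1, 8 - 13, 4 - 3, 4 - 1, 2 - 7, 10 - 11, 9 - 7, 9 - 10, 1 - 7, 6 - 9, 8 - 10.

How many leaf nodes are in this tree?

7

Degree-1 nodes: 2, 3, 5, 6, 11, 12, 13 — 7 of them.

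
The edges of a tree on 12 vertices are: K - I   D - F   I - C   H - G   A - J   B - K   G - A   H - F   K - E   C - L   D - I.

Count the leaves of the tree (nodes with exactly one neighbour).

Exactly 4 nodes have a single neighbour: B, E, J, L.

4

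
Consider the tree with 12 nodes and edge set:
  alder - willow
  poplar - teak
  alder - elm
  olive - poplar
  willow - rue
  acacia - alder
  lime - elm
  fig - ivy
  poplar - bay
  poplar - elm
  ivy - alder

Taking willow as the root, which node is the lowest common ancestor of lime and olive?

lime's ancestor chain is lime, elm, alder, willow and olive's is olive, poplar, elm, alder, willow; they first meet at elm.

elm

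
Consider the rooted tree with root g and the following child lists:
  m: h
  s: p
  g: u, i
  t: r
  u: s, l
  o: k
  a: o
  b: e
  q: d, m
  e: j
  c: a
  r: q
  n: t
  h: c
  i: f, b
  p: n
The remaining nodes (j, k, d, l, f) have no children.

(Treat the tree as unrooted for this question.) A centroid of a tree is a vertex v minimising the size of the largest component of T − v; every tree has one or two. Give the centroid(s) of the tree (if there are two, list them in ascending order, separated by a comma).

If n is removed the pieces have sizes 10, 10, all ≤ ⌊21/2⌋ = 10.
No neighbour of n does as well, so n is the unique centroid.

n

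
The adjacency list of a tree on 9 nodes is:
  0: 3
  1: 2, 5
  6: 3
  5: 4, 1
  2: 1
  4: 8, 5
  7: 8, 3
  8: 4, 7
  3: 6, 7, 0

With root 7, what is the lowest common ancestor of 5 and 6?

Path 5→root: 5 4 8 7; path 6→root: 6 3 7.
First common node: 7.

7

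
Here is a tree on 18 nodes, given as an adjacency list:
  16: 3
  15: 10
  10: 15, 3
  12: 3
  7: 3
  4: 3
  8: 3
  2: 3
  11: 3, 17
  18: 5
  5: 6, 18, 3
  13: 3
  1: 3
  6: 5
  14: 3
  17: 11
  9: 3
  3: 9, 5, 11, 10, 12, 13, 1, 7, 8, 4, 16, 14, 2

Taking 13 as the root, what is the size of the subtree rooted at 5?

3

Descendants of 5 (including itself): 5, 18, 6. That's 3.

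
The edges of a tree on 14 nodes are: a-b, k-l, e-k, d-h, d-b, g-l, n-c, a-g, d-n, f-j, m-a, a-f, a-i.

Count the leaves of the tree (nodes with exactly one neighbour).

Exactly 6 nodes have a single neighbour: c, e, h, i, j, m.

6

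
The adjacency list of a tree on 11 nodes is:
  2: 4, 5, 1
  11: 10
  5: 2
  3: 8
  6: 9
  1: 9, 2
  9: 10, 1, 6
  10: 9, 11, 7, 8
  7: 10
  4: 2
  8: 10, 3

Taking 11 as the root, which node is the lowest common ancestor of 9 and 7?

10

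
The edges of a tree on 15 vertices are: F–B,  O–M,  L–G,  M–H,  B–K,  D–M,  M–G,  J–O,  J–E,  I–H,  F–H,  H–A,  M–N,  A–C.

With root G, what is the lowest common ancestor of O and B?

M

O's ancestor chain is O, M, G and B's is B, F, H, M, G; they first meet at M.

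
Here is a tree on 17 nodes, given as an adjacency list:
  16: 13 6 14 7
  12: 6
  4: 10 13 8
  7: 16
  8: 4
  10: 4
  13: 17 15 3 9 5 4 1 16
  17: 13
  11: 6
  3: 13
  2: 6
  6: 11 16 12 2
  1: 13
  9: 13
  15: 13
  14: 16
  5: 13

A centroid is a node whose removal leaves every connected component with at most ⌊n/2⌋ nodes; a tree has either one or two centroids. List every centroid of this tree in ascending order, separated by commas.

13

Removing 13 splits the tree into components of sizes 7, 3, 1, 1, 1, 1, 1, 1; the largest is 7 ≤ ⌊17/2⌋ = 8.
Every other node leaves some component of size > 8, so the centroid is unique.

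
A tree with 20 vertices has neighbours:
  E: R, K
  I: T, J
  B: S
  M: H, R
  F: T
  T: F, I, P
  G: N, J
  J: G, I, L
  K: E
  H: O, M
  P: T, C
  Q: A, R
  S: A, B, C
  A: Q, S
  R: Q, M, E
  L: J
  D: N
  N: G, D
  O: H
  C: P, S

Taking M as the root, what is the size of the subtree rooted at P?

9

Descendants of P (including itself): P, T, I, F, J, L, G, N, D. That's 9.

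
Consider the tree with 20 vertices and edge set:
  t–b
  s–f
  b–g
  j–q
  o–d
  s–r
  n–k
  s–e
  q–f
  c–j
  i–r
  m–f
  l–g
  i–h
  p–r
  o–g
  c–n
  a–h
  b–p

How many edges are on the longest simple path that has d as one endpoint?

12

A farthest node from d is k.
The path d – o – g – b – p – r – s – f – q – j – c – n – k has 12 edges.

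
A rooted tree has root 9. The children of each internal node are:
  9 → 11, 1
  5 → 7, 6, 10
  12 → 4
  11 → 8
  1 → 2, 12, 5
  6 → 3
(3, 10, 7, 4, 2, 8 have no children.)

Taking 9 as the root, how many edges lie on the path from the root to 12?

Climbing from 12 to the root: 12 → 1 → 9. That's 2 steps.

2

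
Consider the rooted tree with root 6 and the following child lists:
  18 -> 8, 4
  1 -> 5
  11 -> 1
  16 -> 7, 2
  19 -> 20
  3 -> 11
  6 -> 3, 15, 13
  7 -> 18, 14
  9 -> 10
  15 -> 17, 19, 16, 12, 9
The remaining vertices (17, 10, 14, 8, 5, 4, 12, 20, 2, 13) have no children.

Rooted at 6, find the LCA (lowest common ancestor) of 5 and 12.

Ancestors of 5 (toward the root): 5, 1, 11, 3, 6.
Ancestors of 12: 12, 15, 6.
The deepest node appearing in both lists is 6.

6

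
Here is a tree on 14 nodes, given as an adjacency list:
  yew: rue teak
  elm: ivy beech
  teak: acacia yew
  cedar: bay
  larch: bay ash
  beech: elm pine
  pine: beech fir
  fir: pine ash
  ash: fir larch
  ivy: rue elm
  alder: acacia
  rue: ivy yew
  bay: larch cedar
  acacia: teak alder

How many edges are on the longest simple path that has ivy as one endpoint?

8

Distances from ivy peak at 8, attained at cedar.
ivy-elm-beech-pine-fir-ash-larch-bay-cedar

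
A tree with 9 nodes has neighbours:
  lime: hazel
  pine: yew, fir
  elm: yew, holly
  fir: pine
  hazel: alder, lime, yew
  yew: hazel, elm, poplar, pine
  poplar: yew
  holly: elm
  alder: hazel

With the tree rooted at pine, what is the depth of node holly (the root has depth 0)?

3

pine → yew → elm → holly — 3 edges.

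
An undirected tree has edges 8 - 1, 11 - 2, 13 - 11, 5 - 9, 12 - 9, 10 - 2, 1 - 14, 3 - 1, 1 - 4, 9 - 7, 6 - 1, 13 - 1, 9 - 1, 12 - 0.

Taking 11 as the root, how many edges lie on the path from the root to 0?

5

Path from 11 to 0: 11–13–1–9–12–0, which has 5 edges.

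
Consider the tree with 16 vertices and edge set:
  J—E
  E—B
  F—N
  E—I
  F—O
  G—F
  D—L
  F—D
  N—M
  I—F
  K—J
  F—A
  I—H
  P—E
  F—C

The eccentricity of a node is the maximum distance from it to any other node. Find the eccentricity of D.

Distances from D peak at 5, attained at K.
D – F – I – E – J – K

5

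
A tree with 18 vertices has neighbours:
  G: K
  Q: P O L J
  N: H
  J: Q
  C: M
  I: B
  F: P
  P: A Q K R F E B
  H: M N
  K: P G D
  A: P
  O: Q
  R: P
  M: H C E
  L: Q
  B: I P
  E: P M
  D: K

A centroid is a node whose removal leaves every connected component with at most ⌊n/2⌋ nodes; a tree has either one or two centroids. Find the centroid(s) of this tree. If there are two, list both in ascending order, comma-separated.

If P is removed the pieces have sizes 5, 4, 3, 2, 1, 1, 1, all ≤ ⌊18/2⌋ = 9.
No neighbour of P does as well, so P is the unique centroid.

P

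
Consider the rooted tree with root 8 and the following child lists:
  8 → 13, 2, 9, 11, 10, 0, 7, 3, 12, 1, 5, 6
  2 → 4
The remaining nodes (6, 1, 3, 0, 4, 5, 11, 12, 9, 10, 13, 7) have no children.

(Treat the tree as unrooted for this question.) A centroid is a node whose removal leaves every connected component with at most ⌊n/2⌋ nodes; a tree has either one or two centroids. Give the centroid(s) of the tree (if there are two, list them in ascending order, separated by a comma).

8

Removing 8 splits the tree into components of sizes 2, 1, 1, 1, 1, 1, 1, 1, 1, 1, 1, 1; the largest is 2 ≤ ⌊14/2⌋ = 7.
No neighbour of 8 does as well, so 8 is the unique centroid.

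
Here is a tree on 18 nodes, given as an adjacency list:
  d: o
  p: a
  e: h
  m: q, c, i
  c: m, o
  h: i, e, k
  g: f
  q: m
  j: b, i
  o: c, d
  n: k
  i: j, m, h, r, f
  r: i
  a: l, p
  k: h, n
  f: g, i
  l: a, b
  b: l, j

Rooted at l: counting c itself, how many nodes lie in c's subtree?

c's subtree: {c, o, d}, size 3.

3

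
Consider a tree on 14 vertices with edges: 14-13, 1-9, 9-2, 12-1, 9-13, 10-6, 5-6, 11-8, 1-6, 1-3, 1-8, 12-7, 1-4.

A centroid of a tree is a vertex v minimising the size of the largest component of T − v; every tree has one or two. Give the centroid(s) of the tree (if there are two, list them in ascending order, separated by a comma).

1

Delete 1: the remaining components have sizes 4, 3, 2, 2, 1, 1. Max 4 ≤ 7, so 1 is a centroid.
Every other node leaves some component of size > 7, so the centroid is unique.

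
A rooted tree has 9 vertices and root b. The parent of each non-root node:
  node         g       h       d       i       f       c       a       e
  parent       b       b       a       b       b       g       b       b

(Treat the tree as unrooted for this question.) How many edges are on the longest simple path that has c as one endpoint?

4

The node farthest from c is d, via c – g – b – a – d — 4 edges.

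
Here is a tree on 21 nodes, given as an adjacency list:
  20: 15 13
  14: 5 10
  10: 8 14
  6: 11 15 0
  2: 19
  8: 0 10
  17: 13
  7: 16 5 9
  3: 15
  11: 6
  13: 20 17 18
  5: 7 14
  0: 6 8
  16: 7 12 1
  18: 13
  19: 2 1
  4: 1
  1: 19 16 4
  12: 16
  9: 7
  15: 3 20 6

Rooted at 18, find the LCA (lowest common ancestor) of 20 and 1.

20

20's ancestor chain is 20, 13, 18 and 1's is 1, 16, 7, 5, 14, 10, 8, 0, 6, 15, 20, 13, 18; they first meet at 20.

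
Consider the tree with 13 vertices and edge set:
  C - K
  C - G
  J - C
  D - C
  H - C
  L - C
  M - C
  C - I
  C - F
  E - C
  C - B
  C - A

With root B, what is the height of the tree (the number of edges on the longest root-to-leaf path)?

2

The longest root-to-leaf path is B–C–H (2 edges).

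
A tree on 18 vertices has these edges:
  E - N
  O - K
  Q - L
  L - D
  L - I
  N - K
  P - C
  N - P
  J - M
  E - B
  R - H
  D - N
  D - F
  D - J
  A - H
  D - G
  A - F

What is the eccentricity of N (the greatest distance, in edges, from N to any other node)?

5

Distances from N peak at 5, attained at R.
N–D–F–A–H–R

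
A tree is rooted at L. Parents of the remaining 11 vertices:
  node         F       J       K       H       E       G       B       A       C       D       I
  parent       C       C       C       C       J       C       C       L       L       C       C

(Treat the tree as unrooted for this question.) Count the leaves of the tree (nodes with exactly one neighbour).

9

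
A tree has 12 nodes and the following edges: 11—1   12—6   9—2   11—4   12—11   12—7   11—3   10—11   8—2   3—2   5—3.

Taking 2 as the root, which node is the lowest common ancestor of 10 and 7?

11

10's ancestor chain is 10, 11, 3, 2 and 7's is 7, 12, 11, 3, 2; they first meet at 11.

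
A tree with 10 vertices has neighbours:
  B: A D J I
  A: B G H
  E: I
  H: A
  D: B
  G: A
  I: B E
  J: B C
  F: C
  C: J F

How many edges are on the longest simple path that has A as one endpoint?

The node farthest from A is F, via A–B–J–C–F — 4 edges.

4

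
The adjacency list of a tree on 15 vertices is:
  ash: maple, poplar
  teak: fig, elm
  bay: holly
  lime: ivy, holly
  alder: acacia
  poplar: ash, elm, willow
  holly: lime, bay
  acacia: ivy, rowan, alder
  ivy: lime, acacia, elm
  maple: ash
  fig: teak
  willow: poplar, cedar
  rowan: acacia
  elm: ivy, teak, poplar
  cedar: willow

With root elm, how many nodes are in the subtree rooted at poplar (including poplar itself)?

The subtree rooted at poplar contains: poplar, willow, ash, cedar, maple — 5 nodes.

5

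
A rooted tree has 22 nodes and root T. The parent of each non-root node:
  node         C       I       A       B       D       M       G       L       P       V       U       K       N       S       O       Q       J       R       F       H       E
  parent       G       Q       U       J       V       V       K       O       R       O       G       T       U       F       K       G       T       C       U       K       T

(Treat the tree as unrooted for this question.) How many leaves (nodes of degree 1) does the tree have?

Degree-1 nodes: A, B, D, E, H, I, L, M, N, P, S — 11 of them.

11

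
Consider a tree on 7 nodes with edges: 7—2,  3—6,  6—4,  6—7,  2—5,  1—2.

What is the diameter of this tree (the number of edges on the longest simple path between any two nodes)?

4

BFS from 3 reaches 1 last, at distance 4; BFS from 1 confirms no node is farther.
Path: 3-6-7-2-1.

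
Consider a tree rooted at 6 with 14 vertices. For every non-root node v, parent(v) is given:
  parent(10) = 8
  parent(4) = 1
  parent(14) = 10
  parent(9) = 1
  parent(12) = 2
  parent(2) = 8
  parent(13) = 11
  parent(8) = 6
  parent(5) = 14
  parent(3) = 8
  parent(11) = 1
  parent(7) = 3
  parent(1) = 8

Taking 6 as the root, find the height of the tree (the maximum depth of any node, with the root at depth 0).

4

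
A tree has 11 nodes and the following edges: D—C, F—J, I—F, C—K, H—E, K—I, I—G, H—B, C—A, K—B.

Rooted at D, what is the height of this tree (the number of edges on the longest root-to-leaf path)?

The longest root-to-leaf path is D – C – K – B – H – E (5 edges).

5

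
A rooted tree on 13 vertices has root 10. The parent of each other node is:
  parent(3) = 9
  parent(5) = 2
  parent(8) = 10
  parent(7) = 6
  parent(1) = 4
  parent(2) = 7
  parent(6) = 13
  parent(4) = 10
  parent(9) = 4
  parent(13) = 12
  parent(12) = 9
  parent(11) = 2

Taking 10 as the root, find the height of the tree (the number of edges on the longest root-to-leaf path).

The longest root-to-leaf path is 10 → 4 → 9 → 12 → 13 → 6 → 7 → 2 → 5 (8 edges).

8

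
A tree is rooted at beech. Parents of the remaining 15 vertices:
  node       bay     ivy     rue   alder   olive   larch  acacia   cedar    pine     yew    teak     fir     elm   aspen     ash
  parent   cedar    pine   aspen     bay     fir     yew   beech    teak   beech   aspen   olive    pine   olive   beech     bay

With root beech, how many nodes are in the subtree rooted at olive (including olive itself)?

olive's subtree: {olive, teak, elm, cedar, bay, ash, alder}, size 7.

7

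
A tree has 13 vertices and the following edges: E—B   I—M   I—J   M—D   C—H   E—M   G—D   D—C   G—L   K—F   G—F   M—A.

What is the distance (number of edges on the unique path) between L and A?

The path is L–G–D–M–A, which has 4 edges.

4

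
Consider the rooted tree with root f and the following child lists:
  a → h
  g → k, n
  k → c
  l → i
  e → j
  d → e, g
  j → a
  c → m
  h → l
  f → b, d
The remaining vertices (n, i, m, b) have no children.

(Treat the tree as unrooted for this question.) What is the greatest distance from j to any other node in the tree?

A farthest node from j is m.
The path j–e–d–g–k–c–m has 6 edges.

6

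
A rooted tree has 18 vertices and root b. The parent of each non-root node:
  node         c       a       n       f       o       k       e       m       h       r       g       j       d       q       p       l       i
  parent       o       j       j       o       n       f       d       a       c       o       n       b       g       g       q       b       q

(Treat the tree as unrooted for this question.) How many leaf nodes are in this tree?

8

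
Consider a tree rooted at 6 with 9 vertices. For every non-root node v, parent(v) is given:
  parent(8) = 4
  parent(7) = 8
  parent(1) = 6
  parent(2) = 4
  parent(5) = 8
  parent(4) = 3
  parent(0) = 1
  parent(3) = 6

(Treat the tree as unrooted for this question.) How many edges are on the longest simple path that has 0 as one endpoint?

6

Distances from 0 peak at 6, attained at 7 (5 also at distance 6).
0–1–6–3–4–8–7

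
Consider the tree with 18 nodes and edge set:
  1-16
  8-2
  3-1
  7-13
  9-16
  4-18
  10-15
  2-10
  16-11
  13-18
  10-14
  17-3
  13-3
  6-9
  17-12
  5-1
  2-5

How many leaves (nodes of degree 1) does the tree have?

Degree-1 nodes: 4, 6, 7, 8, 11, 12, 14, 15 — 8 of them.

8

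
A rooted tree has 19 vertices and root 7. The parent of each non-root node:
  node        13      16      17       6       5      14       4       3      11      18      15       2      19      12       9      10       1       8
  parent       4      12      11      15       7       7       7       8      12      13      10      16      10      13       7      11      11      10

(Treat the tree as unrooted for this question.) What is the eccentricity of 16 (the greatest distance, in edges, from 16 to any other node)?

A farthest node from 16 is 3 (14, 9, 5, 6 also at distance 5).
The path 16 – 12 – 11 – 10 – 8 – 3 has 5 edges.

5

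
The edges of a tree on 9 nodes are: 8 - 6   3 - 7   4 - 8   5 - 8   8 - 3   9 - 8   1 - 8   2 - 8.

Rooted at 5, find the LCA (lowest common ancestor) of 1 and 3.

8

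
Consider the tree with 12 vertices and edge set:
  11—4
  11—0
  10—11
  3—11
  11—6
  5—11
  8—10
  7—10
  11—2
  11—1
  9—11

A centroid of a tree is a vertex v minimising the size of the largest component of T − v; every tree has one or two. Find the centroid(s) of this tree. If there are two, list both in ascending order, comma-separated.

Delete 11: the remaining components have sizes 3, 1, 1, 1, 1, 1, 1, 1, 1. Max 3 ≤ 6, so 11 is a centroid.
Every other node leaves some component of size > 6, so the centroid is unique.

11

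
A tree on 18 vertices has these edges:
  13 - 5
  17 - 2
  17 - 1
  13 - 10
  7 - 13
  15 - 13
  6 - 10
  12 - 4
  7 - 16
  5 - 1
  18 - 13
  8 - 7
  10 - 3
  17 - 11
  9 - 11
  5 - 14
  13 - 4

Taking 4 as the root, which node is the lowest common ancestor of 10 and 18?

10's ancestor chain is 10, 13, 4 and 18's is 18, 13, 4; they first meet at 13.

13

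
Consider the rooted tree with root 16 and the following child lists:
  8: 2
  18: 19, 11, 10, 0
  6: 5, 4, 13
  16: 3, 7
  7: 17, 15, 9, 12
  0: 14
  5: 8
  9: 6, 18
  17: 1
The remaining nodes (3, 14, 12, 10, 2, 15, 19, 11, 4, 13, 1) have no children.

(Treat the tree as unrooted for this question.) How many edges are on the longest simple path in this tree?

BFS from 2 reaches 14 last, at distance 7; BFS from 14 confirms no node is farther.
Path: 2–8–5–6–9–18–0–14.

7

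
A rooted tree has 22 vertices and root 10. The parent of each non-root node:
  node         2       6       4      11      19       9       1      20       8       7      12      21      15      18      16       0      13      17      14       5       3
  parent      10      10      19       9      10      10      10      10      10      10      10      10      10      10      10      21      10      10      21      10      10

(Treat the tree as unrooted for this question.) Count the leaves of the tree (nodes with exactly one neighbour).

18

The leaves are 0, 1, 2, 3, 4, 5, 6, 7, 8, 11, 12, 13, 14, 15, 16, 17, 18, 20.
That is 18 leaves.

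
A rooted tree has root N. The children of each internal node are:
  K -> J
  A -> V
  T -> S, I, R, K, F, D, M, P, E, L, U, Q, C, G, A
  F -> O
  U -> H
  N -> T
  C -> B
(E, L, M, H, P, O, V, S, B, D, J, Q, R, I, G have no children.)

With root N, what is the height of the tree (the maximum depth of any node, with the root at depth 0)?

O sits deepest: N → T → F → O — 3 edges from the root.

3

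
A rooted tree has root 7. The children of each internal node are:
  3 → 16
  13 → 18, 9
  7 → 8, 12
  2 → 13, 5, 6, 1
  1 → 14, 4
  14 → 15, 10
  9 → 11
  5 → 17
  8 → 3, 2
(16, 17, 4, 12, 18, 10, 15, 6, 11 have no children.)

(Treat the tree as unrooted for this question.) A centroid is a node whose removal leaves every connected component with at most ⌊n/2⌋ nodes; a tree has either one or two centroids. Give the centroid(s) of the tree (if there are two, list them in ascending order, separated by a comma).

If 2 is removed the pieces have sizes 5, 5, 4, 2, 1, all ≤ ⌊18/2⌋ = 9.
No neighbour of 2 does as well, so 2 is the unique centroid.

2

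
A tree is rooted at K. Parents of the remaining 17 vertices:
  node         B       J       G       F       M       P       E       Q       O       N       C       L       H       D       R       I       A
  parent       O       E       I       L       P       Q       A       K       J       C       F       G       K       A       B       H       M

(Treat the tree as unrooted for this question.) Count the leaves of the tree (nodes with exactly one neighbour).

3

Exactly 3 nodes have a single neighbour: D, N, R.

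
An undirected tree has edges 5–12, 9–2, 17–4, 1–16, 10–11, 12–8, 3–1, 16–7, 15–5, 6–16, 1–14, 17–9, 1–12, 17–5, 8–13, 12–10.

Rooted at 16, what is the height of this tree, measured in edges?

2 sits deepest: 16 → 1 → 12 → 5 → 17 → 9 → 2 — 6 edges from the root.

6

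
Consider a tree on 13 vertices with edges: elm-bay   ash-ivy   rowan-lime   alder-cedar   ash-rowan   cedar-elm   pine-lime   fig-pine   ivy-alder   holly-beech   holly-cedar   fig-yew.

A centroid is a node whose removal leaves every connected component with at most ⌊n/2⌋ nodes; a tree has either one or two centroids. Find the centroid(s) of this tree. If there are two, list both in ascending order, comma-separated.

ivy

If ivy is removed the pieces have sizes 6, 6, all ≤ ⌊13/2⌋ = 6.
Every other node leaves some component of size > 6, so the centroid is unique.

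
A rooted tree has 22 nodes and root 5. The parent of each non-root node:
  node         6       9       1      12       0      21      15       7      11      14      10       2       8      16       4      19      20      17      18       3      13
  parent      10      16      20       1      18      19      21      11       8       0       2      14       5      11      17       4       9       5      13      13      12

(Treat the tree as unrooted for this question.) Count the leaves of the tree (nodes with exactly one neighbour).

Exactly 4 nodes have a single neighbour: 3, 6, 7, 15.

4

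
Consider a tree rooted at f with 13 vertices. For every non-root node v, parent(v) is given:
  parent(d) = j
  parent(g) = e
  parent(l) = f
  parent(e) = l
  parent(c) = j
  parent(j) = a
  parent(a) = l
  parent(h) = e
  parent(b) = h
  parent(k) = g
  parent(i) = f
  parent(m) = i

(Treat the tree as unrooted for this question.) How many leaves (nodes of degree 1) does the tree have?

Exactly 5 nodes have a single neighbour: b, c, d, k, m.

5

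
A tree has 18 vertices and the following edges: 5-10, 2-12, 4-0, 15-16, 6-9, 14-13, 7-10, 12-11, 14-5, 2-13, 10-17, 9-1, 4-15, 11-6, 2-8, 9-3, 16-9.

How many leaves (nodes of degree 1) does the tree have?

Degree-1 nodes: 0, 1, 3, 7, 8, 17 — 6 of them.

6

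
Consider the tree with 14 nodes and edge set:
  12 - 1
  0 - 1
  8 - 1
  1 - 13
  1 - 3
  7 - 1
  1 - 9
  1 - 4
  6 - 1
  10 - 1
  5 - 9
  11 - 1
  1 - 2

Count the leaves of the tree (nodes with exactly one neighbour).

12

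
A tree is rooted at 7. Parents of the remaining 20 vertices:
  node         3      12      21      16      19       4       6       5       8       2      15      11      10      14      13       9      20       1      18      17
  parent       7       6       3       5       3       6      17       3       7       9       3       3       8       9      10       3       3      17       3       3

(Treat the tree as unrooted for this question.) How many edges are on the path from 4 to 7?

4

The path is 4–6–17–3–7, which has 4 edges.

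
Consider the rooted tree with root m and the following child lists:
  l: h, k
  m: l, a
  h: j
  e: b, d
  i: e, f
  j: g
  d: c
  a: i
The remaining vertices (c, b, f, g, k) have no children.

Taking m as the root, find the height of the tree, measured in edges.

5

c sits deepest: m – a – i – e – d – c — 5 edges from the root.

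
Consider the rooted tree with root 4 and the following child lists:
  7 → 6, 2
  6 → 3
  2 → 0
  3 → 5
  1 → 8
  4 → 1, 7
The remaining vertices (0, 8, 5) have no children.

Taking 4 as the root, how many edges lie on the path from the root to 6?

2

4 – 7 – 6 — 2 edges.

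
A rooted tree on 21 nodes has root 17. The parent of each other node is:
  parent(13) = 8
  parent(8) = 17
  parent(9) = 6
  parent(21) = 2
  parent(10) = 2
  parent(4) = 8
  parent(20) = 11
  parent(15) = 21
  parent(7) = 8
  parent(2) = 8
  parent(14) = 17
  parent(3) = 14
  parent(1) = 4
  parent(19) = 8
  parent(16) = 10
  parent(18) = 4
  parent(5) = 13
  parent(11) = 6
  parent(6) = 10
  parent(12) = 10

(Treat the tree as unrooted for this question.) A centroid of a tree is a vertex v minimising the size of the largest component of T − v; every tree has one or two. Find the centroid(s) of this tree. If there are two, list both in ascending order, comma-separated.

Removing 8 splits the tree into components of sizes 10, 3, 3, 2, 1, 1; the largest is 10 ≤ ⌊21/2⌋ = 10.
No neighbour of 8 does as well, so 8 is the unique centroid.

8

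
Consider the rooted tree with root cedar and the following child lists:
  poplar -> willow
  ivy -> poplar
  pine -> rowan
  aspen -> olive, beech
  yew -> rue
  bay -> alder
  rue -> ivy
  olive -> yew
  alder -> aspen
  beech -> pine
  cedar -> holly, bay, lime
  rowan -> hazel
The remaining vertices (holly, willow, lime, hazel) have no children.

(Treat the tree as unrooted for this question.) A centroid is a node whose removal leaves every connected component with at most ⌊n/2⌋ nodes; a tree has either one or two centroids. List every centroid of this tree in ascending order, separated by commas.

If aspen is removed the pieces have sizes 6, 5, 4, all ≤ ⌊16/2⌋ = 8.
No neighbour of aspen does as well, so aspen is the unique centroid.

aspen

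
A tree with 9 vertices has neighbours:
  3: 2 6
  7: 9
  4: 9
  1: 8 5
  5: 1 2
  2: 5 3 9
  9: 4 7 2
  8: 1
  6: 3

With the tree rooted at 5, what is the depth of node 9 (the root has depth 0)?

2

Path from 5 to 9: 5–2–9, which has 2 edges.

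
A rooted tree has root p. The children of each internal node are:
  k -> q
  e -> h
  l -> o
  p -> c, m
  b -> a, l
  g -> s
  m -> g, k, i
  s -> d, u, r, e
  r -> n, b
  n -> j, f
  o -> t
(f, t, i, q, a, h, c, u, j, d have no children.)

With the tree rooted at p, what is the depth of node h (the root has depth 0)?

Path from p to h: p → m → g → s → e → h, which has 5 edges.

5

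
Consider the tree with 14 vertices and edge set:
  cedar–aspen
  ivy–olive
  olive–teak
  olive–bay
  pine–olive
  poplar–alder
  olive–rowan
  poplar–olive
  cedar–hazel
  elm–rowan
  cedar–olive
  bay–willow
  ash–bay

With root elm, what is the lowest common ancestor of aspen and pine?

olive

Ancestors of aspen (toward the root): aspen, cedar, olive, rowan, elm.
Ancestors of pine: pine, olive, rowan, elm.
The deepest node appearing in both lists is olive.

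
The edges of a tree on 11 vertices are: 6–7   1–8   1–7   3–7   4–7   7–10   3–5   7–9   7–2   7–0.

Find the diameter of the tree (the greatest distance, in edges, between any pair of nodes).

4

A longest path is 8 - 1 - 7 - 3 - 5, with 4 edges.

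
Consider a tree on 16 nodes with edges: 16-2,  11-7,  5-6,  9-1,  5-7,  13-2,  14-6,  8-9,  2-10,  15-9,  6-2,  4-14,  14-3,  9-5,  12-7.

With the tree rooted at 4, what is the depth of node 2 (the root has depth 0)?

4–14–6–2 — 3 edges.

3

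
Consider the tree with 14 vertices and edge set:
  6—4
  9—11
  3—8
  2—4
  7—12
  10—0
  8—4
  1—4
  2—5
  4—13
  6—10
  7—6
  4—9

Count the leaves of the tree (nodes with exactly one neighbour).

7

Exactly 7 nodes have a single neighbour: 0, 1, 3, 5, 11, 12, 13.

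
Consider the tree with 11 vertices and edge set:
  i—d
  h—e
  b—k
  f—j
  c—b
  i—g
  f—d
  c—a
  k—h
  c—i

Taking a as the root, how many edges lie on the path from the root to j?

5

Climbing from j to the root: j → f → d → i → c → a. That's 5 steps.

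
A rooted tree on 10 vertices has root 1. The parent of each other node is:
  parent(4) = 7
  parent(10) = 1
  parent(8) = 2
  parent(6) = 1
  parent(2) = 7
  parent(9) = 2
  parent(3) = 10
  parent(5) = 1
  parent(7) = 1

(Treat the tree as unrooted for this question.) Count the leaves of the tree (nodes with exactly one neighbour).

6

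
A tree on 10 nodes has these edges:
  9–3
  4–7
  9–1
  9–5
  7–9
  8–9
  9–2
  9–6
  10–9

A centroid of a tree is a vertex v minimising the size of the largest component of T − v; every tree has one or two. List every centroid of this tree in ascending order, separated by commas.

9

Delete 9: the remaining components have sizes 2, 1, 1, 1, 1, 1, 1, 1. Max 2 ≤ 5, so 9 is a centroid.
Every other node leaves some component of size > 5, so the centroid is unique.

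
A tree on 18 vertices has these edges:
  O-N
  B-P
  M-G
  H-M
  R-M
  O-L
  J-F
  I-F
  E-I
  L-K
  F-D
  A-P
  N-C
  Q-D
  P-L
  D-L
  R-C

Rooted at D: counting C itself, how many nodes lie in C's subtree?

The subtree rooted at C contains: C, R, M, G, H — 5 nodes.

5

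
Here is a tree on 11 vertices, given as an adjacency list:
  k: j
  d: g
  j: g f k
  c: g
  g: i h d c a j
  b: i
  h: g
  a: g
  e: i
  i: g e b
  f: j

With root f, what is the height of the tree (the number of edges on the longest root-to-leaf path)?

A deepest node is b, reached by f-j-g-i-b.
That path has 4 edges, so the height is 4.

4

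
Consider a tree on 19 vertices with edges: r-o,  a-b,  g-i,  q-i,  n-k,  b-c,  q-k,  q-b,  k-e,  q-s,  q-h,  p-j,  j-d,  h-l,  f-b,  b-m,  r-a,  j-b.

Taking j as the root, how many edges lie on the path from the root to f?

Path from j to f: j – b – f, which has 2 edges.

2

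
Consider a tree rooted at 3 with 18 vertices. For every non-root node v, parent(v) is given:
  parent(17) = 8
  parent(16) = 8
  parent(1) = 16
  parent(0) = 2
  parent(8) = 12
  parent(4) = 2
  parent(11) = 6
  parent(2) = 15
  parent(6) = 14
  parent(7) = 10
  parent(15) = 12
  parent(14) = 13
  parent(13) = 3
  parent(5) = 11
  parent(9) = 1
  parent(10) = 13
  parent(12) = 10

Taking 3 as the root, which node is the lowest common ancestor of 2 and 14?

13

2's ancestor chain is 2, 15, 12, 10, 13, 3 and 14's is 14, 13, 3; they first meet at 13.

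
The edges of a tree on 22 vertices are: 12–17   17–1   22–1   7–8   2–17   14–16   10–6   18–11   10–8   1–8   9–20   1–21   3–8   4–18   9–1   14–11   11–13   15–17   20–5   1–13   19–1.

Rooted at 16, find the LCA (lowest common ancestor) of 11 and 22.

11's ancestor chain is 11, 14, 16 and 22's is 22, 1, 13, 11, 14, 16; they first meet at 11.

11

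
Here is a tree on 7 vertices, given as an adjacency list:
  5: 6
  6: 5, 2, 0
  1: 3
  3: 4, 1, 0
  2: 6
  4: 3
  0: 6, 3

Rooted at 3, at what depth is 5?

3

3–0–6–5 — 3 edges.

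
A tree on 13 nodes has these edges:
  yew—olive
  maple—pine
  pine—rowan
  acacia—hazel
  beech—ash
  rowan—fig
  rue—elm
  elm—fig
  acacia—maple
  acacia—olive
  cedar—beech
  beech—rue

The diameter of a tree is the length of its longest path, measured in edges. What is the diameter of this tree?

10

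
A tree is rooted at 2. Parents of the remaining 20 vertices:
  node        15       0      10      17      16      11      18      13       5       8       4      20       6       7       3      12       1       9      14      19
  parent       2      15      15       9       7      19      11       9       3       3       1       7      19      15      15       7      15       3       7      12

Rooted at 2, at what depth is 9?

2 → 15 → 3 → 9 — 3 edges.

3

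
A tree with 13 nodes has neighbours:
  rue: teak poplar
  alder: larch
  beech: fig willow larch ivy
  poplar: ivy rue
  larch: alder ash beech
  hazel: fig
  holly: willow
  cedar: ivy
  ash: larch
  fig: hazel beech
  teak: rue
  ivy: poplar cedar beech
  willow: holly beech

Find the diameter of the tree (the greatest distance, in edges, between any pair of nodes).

Starting from teak, a farthest node is hazel at distance 6.
One longest path: teak-rue-poplar-ivy-beech-fig-hazel.
So the diameter is 6.

6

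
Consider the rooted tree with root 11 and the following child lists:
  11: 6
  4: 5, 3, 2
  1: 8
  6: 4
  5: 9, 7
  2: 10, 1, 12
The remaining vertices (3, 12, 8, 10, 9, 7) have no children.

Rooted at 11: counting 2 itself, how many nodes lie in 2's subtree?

5

The subtree rooted at 2 contains: 2, 12, 1, 10, 8 — 5 nodes.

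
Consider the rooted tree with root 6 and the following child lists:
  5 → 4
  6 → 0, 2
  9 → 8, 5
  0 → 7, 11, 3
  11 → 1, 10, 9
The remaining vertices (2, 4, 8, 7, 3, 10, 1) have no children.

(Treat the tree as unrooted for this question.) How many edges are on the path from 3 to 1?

Walking from 3: 3 – 0 – 11 – 1. Length 3.

3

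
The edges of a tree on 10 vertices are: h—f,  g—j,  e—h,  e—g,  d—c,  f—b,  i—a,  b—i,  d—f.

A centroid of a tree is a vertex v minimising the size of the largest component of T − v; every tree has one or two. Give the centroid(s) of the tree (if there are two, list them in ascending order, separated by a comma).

f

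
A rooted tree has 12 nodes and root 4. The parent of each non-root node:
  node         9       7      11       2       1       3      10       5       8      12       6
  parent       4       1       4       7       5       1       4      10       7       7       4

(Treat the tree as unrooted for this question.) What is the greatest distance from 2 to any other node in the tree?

A farthest node from 2 is 6 (11, 9 also at distance 6).
The path 2–7–1–5–10–4–6 has 6 edges.

6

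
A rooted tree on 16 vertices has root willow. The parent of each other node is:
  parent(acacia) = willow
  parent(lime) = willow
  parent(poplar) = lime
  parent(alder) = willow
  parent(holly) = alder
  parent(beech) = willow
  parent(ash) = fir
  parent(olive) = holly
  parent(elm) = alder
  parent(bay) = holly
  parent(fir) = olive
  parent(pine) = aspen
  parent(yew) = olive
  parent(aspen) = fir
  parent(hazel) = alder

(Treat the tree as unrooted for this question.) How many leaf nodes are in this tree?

9

The leaves are acacia, ash, bay, beech, elm, hazel, pine, poplar, yew.
That is 9 leaves.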